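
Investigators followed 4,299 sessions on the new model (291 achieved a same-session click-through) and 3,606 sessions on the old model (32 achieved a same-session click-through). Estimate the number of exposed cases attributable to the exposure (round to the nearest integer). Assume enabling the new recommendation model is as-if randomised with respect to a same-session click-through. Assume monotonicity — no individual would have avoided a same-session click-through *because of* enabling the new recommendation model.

about 253 cases

p₁ = P(outcome | exposed) = 291/4299 = 0.06769
p₀ = P(outcome | unexposed) = 32/3606 = 0.0088741
PN = (p₁ − p₀)/p₁ = (0.06769 − 0.0088741) / 0.06769 ≈ 0.86890.
Attributable cases ≈ PN × (exposed cases) = 0.86890 × 291 ≈ 252.85.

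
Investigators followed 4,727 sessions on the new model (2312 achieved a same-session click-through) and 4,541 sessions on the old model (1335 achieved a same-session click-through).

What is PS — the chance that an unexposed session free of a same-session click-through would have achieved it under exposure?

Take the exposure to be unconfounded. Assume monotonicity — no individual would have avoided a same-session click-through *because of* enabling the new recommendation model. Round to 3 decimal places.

p₁ = P(outcome | exposed) = 2312/4727 = 0.48911
p₀ = P(outcome | unexposed) = 1335/4541 = 0.29399
Under exogeneity and monotonicity, PS = (p₁ − p₀) / (1 − p₀).
PS = (0.48911 − 0.29399) / (1 − 0.29399) = 0.19512 / 0.70601 ≈ 0.2764

PS ≈ 0.276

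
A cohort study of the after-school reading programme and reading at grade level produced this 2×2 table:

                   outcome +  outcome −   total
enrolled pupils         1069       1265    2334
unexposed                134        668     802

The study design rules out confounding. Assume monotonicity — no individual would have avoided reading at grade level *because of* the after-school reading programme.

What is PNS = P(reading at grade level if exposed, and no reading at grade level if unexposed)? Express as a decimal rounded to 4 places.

PNS ≈ 0.2909

p₁ = P(outcome | exposed) = 1069/2334 = 0.45801
p₀ = P(outcome | unexposed) = 134/802 = 0.16708
Under exogeneity and monotonicity, PNS = p₁ − p₀.
PNS = 0.45801 − 0.16708 = 0.29093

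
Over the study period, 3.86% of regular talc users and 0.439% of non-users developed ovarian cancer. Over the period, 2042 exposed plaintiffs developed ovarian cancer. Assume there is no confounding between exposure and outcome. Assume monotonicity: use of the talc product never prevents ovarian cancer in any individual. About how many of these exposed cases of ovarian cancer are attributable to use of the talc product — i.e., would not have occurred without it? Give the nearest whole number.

about 1810 cases

p₁ = 0.0386, p₀ = 0.00439.
PN = (p₁ − p₀)/p₁ = (0.0386 − 0.00439) / 0.0386 ≈ 0.88627.
Attributable cases ≈ PN × (exposed cases) = 0.88627 × 2042 ≈ 1809.76.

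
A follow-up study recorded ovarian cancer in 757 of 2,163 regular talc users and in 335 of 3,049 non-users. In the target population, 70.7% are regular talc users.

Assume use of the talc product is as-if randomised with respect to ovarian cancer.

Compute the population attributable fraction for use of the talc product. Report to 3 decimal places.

PAF ≈ 0.607

p₁ = P(outcome | exposed) = 757/2163 = 0.34998
p₀ = P(outcome | unexposed) = 335/3049 = 0.10987
Overall risk P(Y=1) = π·p₁ + (1−π)·p₀ = 0.707×0.34998 + 0.293×0.10987 = 0.27963.
Under exogeneity, PAF = [P(Y=1) − p₀] / P(Y=1).
PAF = (0.27963 − 0.10987) / 0.27963 ≈ 0.6071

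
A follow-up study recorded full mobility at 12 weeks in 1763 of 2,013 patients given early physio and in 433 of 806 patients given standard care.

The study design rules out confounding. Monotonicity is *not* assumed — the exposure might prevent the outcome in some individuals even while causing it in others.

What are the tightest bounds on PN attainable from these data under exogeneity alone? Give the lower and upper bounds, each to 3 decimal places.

0.387 ≤ PN ≤ 0.528

p₁ = P(outcome | exposed) = 1763/2013 = 0.87581
p₀ = P(outcome | unexposed) = 433/806 = 0.53722
Under exogeneity alone the bounds on PN are max{0,(p₁−p₀)/p₁} ≤ PN ≤ min{1,(1−p₀)/p₁}.
  lower = (p₁ − p₀)/p₁ = 0.33859 / 0.87581 ≈ 0.3866
  upper = min{1, (1 − p₀)/p₁} = 0.46278 / 0.87581 ≈ 0.5284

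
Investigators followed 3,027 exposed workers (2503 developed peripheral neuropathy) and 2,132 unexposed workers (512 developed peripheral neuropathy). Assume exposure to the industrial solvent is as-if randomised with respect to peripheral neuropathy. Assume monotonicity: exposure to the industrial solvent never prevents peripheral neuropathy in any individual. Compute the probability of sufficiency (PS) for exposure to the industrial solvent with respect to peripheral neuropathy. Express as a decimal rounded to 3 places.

PS ≈ 0.772

p₁ = P(outcome | exposed) = 2503/3027 = 0.82689
p₀ = P(outcome | unexposed) = 512/2132 = 0.24015
Under exogeneity and monotonicity, PS = (p₁ − p₀) / (1 − p₀).
PS = (0.82689 − 0.24015) / (1 − 0.24015) = 0.58674 / 0.75985 ≈ 0.7722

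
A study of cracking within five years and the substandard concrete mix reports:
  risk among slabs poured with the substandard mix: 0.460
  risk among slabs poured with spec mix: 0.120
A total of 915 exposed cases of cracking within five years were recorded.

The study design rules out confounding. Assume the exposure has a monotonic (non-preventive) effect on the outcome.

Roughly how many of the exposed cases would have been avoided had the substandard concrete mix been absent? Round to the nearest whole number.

about 676 cases

Let p₁ = 0.46, p₀ = 0.12.
PN = (p₁ − p₀)/p₁ = (0.46 − 0.12) / 0.46 ≈ 0.73913.
Attributable cases ≈ PN × (exposed cases) = 0.73913 × 915 ≈ 676.30.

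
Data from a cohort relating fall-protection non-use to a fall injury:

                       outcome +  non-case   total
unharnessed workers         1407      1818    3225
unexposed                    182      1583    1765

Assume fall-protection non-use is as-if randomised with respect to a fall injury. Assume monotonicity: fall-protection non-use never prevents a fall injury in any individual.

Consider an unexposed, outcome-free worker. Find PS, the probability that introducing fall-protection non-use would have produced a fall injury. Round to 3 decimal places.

PS ≈ 0.371

p₁ = P(outcome | exposed) = 1407/3225 = 0.43628
p₀ = P(outcome | unexposed) = 182/1765 = 0.10312
Under exogeneity and monotonicity, PS = (p₁ − p₀)/(1 − p₀).
PS = (0.43628 − 0.10312) / 0.89688 ≈ 0.3715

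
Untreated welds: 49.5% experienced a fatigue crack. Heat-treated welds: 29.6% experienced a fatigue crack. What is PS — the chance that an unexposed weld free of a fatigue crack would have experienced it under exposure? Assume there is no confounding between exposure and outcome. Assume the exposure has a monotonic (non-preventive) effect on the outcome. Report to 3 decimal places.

PS ≈ 0.283

p₁ = 0.495, p₀ = 0.296.
Under exogeneity and monotonicity, PS = (p₁ − p₀) / (1 − p₀).
PS = (0.495 − 0.296) / (1 − 0.296) = 0.199 / 0.704 ≈ 0.2827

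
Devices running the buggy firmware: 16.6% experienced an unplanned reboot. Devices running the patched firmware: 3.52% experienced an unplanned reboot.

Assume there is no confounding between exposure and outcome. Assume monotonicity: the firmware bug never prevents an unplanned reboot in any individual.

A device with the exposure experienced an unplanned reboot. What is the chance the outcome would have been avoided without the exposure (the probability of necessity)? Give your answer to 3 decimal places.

PN ≈ 0.788

p₁ = 0.166, p₀ = 0.0352.
Under exogeneity and monotonicity, PN = (p₁ − p₀) / p₁.
PN = (0.166 − 0.0352) / 0.166 = 0.1308 / 0.166 ≈ 0.7880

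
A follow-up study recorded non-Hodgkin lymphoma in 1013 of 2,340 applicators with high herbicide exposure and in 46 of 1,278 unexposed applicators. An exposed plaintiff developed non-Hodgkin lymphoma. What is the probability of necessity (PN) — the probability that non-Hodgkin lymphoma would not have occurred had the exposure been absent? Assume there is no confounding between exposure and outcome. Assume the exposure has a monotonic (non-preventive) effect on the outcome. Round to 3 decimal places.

p₁ = P(outcome | exposed) = 1013/2340 = 0.43291
p₀ = P(outcome | unexposed) = 46/1278 = 0.035994
Under exogeneity and monotonicity, PN = (p₁ − p₀) / p₁.
PN = (0.43291 − 0.035994) / 0.43291 = 0.39691 / 0.43291 ≈ 0.9169

PN ≈ 0.917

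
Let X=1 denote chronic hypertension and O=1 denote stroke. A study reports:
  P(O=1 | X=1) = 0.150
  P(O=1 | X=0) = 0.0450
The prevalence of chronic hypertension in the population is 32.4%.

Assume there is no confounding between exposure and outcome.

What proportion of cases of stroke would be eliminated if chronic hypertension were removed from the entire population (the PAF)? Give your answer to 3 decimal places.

Let p₁ = 0.15, p₀ = 0.045.
Overall risk P(Y=1) = π·p₁ + (1−π)·p₀ = 0.324×0.15 + 0.676×0.045 = 0.07902.
Under exogeneity, PAF = [P(Y=1) − p₀] / P(Y=1).
PAF = (0.07902 − 0.045) / 0.07902 ≈ 0.4305

PAF ≈ 0.431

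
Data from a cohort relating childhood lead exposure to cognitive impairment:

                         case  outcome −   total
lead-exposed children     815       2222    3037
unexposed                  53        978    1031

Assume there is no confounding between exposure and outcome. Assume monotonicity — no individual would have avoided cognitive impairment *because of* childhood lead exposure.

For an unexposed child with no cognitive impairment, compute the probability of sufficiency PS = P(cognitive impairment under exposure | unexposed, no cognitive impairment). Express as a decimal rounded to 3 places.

PS ≈ 0.229

p₁ = P(outcome | exposed) = 815/3037 = 0.26836
p₀ = P(outcome | unexposed) = 53/1031 = 0.051406
Under exogeneity and monotonicity, PS = (p₁ − p₀) / (1 − p₀).
PS = (0.26836 − 0.051406) / (1 − 0.051406) = 0.21695 / 0.94859 ≈ 0.2287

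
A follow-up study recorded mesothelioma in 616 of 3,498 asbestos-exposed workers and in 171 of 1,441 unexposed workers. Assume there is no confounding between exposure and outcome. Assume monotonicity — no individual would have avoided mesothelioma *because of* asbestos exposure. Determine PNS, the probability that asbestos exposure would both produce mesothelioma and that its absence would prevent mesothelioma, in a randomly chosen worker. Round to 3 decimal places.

p₁ = P(outcome | exposed) = 616/3498 = 0.1761
p₀ = P(outcome | unexposed) = 171/1441 = 0.11867
Under exogeneity and monotonicity, PNS = p₁ − p₀.
PNS = 0.1761 − 0.11867 = 0.057433

PNS ≈ 0.057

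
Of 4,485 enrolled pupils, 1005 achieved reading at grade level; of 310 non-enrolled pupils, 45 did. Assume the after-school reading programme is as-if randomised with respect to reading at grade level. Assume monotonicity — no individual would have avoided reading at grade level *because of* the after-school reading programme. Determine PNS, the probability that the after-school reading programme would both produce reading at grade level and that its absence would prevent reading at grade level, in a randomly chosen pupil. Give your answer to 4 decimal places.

p₁ = P(outcome | exposed) = 1005/4485 = 0.22408
p₀ = P(outcome | unexposed) = 45/310 = 0.14516
Under exogeneity and monotonicity, PNS = p₁ − p₀.
PNS = 0.22408 − 0.14516 = 0.078919

PNS ≈ 0.0789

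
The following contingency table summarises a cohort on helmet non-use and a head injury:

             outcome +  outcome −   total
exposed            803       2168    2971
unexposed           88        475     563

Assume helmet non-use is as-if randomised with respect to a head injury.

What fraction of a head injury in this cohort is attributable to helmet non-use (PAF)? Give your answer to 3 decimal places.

PAF ≈ 0.380

p₁ = P(outcome | exposed) = 803/2971 = 0.27028
p₀ = P(outcome | unexposed) = 88/563 = 0.15631
Exposure prevalence π = 2971/3534 = 0.84069; overall risk P(Y=1) = 0.25212.
Under exogeneity, PAF = [P(Y=1) − p₀]/P(Y=1).
PAF = (0.25212 − 0.15631) / 0.25212 ≈ 0.3800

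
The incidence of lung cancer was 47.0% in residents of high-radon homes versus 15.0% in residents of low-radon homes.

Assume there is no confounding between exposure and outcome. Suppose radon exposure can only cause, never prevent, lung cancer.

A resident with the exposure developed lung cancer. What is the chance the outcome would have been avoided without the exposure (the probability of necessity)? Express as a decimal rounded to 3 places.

PN ≈ 0.681

p₁ = 0.47, p₀ = 0.15.
Under exogeneity and monotonicity, PN = (p₁ − p₀) / p₁.
PN = (0.47 − 0.15) / 0.47 = 0.32 / 0.47 ≈ 0.6809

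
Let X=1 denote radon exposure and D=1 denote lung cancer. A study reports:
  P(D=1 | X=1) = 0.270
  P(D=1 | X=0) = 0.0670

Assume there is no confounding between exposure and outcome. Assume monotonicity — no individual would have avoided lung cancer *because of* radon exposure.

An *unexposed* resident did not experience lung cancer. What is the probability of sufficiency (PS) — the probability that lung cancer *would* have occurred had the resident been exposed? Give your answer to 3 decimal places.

Let p₁ = 0.27, p₀ = 0.067.
Under exogeneity and monotonicity, PS = (p₁ − p₀) / (1 − p₀).
PS = (0.27 − 0.067) / (1 − 0.067) = 0.203 / 0.933 ≈ 0.2176

PS ≈ 0.218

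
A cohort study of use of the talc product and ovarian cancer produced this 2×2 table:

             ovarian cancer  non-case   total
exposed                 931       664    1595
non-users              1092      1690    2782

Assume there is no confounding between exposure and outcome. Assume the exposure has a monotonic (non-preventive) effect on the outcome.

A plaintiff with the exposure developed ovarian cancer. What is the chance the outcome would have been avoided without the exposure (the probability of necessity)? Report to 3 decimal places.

p₁ = P(outcome | exposed) = 931/1595 = 0.5837
p₀ = P(outcome | unexposed) = 1092/2782 = 0.39252
Under exogeneity and monotonicity, PN = (p₁ − p₀)/p₁.
PN = (0.5837 − 0.39252) / 0.5837 ≈ 0.3275

PN ≈ 0.328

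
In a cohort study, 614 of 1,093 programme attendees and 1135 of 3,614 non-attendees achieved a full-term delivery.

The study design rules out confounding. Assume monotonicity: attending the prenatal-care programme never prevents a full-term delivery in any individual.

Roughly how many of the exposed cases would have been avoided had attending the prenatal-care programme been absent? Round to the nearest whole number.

p₁ = P(outcome | exposed) = 614/1093 = 0.56176
p₀ = P(outcome | unexposed) = 1135/3614 = 0.31406
PN = (p₁ − p₀)/p₁ = (0.56176 − 0.31406) / 0.56176 ≈ 0.44094.
Attributable cases ≈ PN × (exposed cases) = 0.44094 × 614 ≈ 270.74.

about 271 cases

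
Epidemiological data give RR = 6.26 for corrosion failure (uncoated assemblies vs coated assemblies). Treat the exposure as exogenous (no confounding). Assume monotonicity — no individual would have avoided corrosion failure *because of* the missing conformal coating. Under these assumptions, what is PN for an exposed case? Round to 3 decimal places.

PN ≈ 0.840

Under exogeneity and monotonicity, PN = (RR − 1) / RR = 1 − 1/RR.
PN = (6.26 − 1) / 6.26 = 5.26 / 6.26 ≈ 0.8403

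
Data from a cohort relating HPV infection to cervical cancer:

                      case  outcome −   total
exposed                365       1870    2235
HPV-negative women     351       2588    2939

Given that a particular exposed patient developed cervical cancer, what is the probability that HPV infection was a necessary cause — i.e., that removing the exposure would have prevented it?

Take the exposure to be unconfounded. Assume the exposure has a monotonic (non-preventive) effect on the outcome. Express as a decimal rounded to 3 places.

PN ≈ 0.269

p₁ = P(outcome | exposed) = 365/2235 = 0.16331
p₀ = P(outcome | unexposed) = 351/2939 = 0.11943
Under exogeneity and monotonicity, PN = (p₁ − p₀)/p₁.
PN = (0.16331 − 0.11943) / 0.16331 ≈ 0.2687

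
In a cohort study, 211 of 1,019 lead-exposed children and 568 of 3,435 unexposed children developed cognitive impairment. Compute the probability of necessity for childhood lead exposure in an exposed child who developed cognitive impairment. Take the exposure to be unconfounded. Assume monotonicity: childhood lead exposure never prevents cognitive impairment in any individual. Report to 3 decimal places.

p₁ = P(outcome | exposed) = 211/1019 = 0.20707
p₀ = P(outcome | unexposed) = 568/3435 = 0.16536
Under exogeneity and monotonicity, PN = (p₁ − p₀) / p₁.
PN = (0.20707 − 0.16536) / 0.20707 = 0.041709 / 0.20707 ≈ 0.2014

PN ≈ 0.201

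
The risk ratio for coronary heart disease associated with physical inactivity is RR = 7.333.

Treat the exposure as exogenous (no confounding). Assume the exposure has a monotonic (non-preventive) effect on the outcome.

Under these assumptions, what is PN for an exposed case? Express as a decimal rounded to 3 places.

PN ≈ 0.864

Under exogeneity and monotonicity, PN = (RR − 1) / RR = 1 − 1/RR.
PN = (7.333 − 1) / 7.333 = 6.333 / 7.333 ≈ 0.8636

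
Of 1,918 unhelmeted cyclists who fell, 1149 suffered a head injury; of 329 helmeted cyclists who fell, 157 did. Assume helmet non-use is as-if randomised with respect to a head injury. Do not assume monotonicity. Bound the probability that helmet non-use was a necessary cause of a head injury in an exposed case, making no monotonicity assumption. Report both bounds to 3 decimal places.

0.203 ≤ PN ≤ 0.873

p₁ = P(outcome | exposed) = 1149/1918 = 0.59906
p₀ = P(outcome | unexposed) = 157/329 = 0.4772
Under exogeneity alone the bounds on PN are max{0,(p₁−p₀)/p₁} ≤ PN ≤ min{1,(1−p₀)/p₁}.
  lower = (p₁ − p₀)/p₁ = 0.12186 / 0.59906 ≈ 0.2034
  upper = min{1, (1 − p₀)/p₁} = 0.5228 / 0.59906 ≈ 0.8727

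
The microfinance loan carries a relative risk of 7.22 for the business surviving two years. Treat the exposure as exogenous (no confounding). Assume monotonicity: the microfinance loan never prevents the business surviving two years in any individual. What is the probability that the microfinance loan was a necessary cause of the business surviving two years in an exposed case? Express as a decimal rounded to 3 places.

Under exogeneity and monotonicity, PN = (RR − 1) / RR = 1 − 1/RR.
PN = (7.22 − 1) / 7.22 = 6.22 / 7.22 ≈ 0.8615

PN ≈ 0.861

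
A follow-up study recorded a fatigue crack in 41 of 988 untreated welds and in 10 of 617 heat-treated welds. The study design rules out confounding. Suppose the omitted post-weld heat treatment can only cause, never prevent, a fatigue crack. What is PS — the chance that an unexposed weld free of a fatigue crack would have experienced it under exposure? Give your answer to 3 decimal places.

p₁ = P(outcome | exposed) = 41/988 = 0.041498
p₀ = P(outcome | unexposed) = 10/617 = 0.016207
Under exogeneity and monotonicity, PS = (p₁ − p₀) / (1 − p₀).
PS = (0.041498 − 0.016207) / (1 − 0.016207) = 0.025291 / 0.98379 ≈ 0.0257

PS ≈ 0.026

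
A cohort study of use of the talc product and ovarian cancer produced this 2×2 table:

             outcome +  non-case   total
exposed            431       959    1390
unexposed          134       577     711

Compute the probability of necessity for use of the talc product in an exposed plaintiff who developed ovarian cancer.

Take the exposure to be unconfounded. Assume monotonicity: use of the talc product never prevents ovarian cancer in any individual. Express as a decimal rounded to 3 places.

PN ≈ 0.392

p₁ = P(outcome | exposed) = 431/1390 = 0.31007
p₀ = P(outcome | unexposed) = 134/711 = 0.18847
Under exogeneity and monotonicity, PN = (p₁ − p₀)/p₁.
PN = (0.31007 − 0.18847) / 0.31007 ≈ 0.3922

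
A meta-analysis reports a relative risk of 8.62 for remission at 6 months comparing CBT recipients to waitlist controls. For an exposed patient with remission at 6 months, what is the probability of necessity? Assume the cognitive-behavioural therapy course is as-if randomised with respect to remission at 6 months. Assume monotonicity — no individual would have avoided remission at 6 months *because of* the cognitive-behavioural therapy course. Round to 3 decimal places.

Under exogeneity and monotonicity, PN = (RR − 1) / RR = 1 − 1/RR.
PN = (8.62 − 1) / 8.62 = 7.62 / 8.62 ≈ 0.8840

PN ≈ 0.884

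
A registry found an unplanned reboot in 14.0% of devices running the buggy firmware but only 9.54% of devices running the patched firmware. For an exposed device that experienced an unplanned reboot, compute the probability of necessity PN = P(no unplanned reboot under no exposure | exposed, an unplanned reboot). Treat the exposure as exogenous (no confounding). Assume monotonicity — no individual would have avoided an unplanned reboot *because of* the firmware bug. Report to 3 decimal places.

p₁ = 0.14, p₀ = 0.0954.
Under exogeneity and monotonicity, PN = (p₁ − p₀) / p₁.
PN = (0.14 − 0.0954) / 0.14 = 0.0446 / 0.14 ≈ 0.3186

PN ≈ 0.319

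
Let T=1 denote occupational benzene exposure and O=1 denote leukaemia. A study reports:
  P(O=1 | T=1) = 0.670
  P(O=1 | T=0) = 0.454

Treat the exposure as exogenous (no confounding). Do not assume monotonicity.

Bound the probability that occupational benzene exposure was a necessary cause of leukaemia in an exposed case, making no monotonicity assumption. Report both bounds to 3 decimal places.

0.322 ≤ PN ≤ 0.815

Let p₁ = 0.67, p₀ = 0.454.
Under exogeneity alone the bounds on PN are max{0,(p₁−p₀)/p₁} ≤ PN ≤ min{1,(1−p₀)/p₁}.
  lower = (p₁ − p₀)/p₁ = 0.216 / 0.67 ≈ 0.3224
  upper = min{1, (1 − p₀)/p₁} = 0.546 / 0.67 ≈ 0.8149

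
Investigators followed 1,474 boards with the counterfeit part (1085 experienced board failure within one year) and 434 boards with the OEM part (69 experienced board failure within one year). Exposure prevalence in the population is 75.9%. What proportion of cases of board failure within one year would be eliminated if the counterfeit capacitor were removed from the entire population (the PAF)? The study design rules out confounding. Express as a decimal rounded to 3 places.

PAF ≈ 0.734

p₁ = P(outcome | exposed) = 1085/1474 = 0.73609
p₀ = P(outcome | unexposed) = 69/434 = 0.15899
Overall risk P(Y=1) = π·p₁ + (1−π)·p₀ = 0.759×0.73609 + 0.241×0.15899 = 0.59701.
Under exogeneity, PAF = [P(Y=1) − p₀] / P(Y=1).
PAF = (0.59701 − 0.15899) / 0.59701 ≈ 0.7337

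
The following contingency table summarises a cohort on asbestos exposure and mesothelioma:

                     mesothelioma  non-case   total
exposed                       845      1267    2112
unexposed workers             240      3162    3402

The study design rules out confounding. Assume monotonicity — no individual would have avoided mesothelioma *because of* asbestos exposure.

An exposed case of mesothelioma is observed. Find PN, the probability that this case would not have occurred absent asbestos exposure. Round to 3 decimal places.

p₁ = P(outcome | exposed) = 845/2112 = 0.40009
p₀ = P(outcome | unexposed) = 240/3402 = 0.070547
Under exogeneity and monotonicity, PN = (p₁ − p₀)/p₁.
PN = (0.40009 − 0.070547) / 0.40009 ≈ 0.8237

PN ≈ 0.824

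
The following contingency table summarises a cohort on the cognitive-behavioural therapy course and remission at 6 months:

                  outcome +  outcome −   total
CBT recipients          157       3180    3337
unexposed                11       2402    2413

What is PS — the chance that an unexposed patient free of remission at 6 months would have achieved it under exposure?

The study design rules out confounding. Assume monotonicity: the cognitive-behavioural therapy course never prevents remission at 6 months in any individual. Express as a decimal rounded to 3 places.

PS ≈ 0.043

p₁ = P(outcome | exposed) = 157/3337 = 0.047048
p₀ = P(outcome | unexposed) = 11/2413 = 0.0045586
Under exogeneity and monotonicity, PS = (p₁ − p₀)/(1 − p₀).
PS = (0.047048 − 0.0045586) / 0.99544 ≈ 0.0427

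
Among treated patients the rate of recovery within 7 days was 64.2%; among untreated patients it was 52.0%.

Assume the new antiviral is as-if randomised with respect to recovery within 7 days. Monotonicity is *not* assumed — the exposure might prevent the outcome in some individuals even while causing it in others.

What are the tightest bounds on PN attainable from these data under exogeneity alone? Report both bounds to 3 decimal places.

0.190 ≤ PN ≤ 0.748

p₁ = 0.642, p₀ = 0.52.
Under exogeneity alone the bounds on PN are max{0,(p₁−p₀)/p₁} ≤ PN ≤ min{1,(1−p₀)/p₁}.
  lower = (p₁ − p₀)/p₁ = 0.122 / 0.642 ≈ 0.1900
  upper = min{1, (1 − p₀)/p₁} = 0.48 / 0.642 ≈ 0.7477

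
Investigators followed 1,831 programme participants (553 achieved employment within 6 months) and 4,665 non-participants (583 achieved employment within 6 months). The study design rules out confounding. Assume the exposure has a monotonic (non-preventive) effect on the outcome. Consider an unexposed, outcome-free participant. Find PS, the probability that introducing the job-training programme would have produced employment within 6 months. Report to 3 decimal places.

PS ≈ 0.202

p₁ = P(outcome | exposed) = 553/1831 = 0.30202
p₀ = P(outcome | unexposed) = 583/4665 = 0.12497
Under exogeneity and monotonicity, PS = (p₁ − p₀) / (1 − p₀).
PS = (0.30202 − 0.12497) / (1 − 0.12497) = 0.17705 / 0.87503 ≈ 0.2023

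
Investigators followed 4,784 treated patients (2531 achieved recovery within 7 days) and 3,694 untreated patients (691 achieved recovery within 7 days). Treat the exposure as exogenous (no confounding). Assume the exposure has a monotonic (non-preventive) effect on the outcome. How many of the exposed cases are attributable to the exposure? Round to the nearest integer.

p₁ = P(outcome | exposed) = 2531/4784 = 0.52906
p₀ = P(outcome | unexposed) = 691/3694 = 0.18706
PN = (p₁ − p₀)/p₁ = (0.52906 − 0.18706) / 0.52906 ≈ 0.64643.
Attributable cases ≈ PN × (exposed cases) = 0.64643 × 2531 ≈ 1636.10.

about 1636 cases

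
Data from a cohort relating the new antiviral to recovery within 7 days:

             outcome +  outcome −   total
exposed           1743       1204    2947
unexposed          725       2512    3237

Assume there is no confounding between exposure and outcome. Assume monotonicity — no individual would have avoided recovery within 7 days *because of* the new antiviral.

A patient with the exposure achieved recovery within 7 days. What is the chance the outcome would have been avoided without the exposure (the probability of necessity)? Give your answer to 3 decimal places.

PN ≈ 0.621

p₁ = P(outcome | exposed) = 1743/2947 = 0.59145
p₀ = P(outcome | unexposed) = 725/3237 = 0.22397
Under exogeneity and monotonicity, PN = (p₁ − p₀)/p₁.
PN = (0.59145 − 0.22397) / 0.59145 ≈ 0.6213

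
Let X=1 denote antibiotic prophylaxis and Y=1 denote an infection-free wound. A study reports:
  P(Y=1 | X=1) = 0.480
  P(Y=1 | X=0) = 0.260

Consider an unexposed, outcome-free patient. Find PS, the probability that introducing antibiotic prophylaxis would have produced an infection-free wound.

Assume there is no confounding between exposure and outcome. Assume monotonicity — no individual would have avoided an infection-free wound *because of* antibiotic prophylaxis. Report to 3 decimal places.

Let p₁ = 0.48, p₀ = 0.26.
Under exogeneity and monotonicity, PS = (p₁ − p₀) / (1 − p₀).
PS = (0.48 − 0.26) / (1 − 0.26) = 0.22 / 0.74 ≈ 0.2973

PS ≈ 0.297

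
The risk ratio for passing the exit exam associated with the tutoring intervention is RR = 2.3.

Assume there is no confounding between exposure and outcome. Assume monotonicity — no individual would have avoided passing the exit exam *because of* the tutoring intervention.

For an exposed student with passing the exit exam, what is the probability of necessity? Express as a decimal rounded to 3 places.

Under exogeneity and monotonicity, PN = (RR − 1) / RR = 1 − 1/RR.
PN = (2.3 − 1) / 2.3 = 1.3 / 2.3 ≈ 0.5652

PN ≈ 0.565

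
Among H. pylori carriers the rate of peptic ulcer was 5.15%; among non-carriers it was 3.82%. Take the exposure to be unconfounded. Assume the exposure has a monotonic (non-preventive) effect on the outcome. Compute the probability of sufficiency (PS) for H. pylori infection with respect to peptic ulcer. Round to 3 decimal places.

PS ≈ 0.014

p₁ = 0.0515, p₀ = 0.0382.
Under exogeneity and monotonicity, PS = (p₁ − p₀) / (1 − p₀).
PS = (0.0515 − 0.0382) / (1 − 0.0382) = 0.0133 / 0.9618 ≈ 0.0138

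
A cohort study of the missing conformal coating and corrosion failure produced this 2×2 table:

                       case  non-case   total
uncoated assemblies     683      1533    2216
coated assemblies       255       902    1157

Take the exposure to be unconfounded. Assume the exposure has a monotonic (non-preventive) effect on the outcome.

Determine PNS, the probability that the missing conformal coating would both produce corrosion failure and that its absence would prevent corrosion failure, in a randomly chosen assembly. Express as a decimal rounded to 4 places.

p₁ = P(outcome | exposed) = 683/2216 = 0.30821
p₀ = P(outcome | unexposed) = 255/1157 = 0.2204
Under exogeneity and monotonicity, PNS = p₁ − p₀.
PNS = 0.30821 − 0.2204 = 0.087815

PNS ≈ 0.0878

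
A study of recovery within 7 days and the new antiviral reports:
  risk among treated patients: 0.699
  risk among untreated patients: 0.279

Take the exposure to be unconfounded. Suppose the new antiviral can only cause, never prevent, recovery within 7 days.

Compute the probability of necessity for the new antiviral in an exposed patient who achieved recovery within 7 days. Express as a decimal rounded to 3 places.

PN ≈ 0.601

Let p₁ = 0.699, p₀ = 0.279.
Under exogeneity and monotonicity, PN = (p₁ − p₀) / p₁.
PN = (0.699 − 0.279) / 0.699 = 0.42 / 0.699 ≈ 0.6009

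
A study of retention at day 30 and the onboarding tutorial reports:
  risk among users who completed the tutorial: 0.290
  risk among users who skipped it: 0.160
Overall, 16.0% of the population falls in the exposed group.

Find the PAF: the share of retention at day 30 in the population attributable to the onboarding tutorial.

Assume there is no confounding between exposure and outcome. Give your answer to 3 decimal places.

Let p₁ = 0.29, p₀ = 0.16.
Overall risk P(Y=1) = π·p₁ + (1−π)·p₀ = 0.16×0.29 + 0.84×0.16 = 0.1808.
Under exogeneity, PAF = [P(Y=1) − p₀] / P(Y=1).
PAF = (0.1808 − 0.16) / 0.1808 ≈ 0.1150

PAF ≈ 0.115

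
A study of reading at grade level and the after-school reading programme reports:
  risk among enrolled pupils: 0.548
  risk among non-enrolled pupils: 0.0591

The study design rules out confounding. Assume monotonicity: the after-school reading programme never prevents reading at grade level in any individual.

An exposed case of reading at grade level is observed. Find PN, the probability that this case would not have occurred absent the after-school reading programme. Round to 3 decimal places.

PN ≈ 0.892

Let p₁ = 0.548, p₀ = 0.0591.
Under exogeneity and monotonicity, PN = (p₁ − p₀) / p₁.
PN = (0.548 − 0.0591) / 0.548 = 0.4889 / 0.548 ≈ 0.8922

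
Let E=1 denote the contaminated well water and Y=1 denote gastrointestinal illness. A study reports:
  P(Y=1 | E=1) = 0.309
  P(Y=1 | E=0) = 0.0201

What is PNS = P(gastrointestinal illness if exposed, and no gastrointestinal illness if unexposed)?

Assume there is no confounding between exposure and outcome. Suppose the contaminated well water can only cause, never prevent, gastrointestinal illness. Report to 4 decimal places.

Let p₁ = 0.309, p₀ = 0.0201.
Under exogeneity and monotonicity, PNS = p₁ − p₀.
PNS = 0.309 − 0.0201 = 0.2889

PNS ≈ 0.2889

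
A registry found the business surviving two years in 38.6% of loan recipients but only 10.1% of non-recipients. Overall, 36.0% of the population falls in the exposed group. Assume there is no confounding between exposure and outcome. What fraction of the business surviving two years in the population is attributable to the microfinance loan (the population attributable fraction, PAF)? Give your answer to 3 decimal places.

p₁ = 0.386, p₀ = 0.101.
Overall risk P(Y=1) = π·p₁ + (1−π)·p₀ = 0.36×0.386 + 0.64×0.101 = 0.2036.
Under exogeneity, PAF = [P(Y=1) − p₀] / P(Y=1).
PAF = (0.2036 − 0.101) / 0.2036 ≈ 0.5039

PAF ≈ 0.504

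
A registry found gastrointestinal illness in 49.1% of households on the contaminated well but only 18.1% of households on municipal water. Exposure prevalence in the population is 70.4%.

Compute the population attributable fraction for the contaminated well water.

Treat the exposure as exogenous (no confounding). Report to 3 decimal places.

PAF ≈ 0.547

p₁ = 0.491, p₀ = 0.181.
Overall risk P(Y=1) = π·p₁ + (1−π)·p₀ = 0.704×0.491 + 0.296×0.181 = 0.39924.
Under exogeneity, PAF = [P(Y=1) − p₀] / P(Y=1).
PAF = (0.39924 − 0.181) / 0.39924 ≈ 0.5466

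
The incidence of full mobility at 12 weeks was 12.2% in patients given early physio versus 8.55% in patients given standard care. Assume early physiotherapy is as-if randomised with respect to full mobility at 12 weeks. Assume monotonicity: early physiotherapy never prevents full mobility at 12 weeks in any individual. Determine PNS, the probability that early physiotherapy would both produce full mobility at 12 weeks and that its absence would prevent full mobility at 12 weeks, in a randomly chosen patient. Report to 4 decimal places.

p₁ = 0.122, p₀ = 0.0855.
Under exogeneity and monotonicity, PNS = p₁ − p₀.
PNS = 0.122 − 0.0855 = 0.0365

PNS ≈ 0.0365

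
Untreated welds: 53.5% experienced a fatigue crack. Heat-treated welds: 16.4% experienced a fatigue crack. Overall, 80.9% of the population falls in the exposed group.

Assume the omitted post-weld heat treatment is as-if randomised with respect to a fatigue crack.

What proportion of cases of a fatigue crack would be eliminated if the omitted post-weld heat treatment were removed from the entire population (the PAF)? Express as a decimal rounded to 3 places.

p₁ = 0.535, p₀ = 0.164.
Overall risk P(Y=1) = π·p₁ + (1−π)·p₀ = 0.809×0.535 + 0.191×0.164 = 0.46414.
Under exogeneity, PAF = [P(Y=1) − p₀] / P(Y=1).
PAF = (0.46414 − 0.164) / 0.46414 ≈ 0.6467

PAF ≈ 0.647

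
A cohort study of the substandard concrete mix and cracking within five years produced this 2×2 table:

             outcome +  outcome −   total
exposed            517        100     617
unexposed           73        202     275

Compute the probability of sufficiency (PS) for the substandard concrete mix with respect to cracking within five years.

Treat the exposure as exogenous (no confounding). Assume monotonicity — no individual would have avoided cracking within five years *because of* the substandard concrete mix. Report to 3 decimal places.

PS ≈ 0.779

p₁ = P(outcome | exposed) = 517/617 = 0.83793
p₀ = P(outcome | unexposed) = 73/275 = 0.26545
Under exogeneity and monotonicity, PS = (p₁ − p₀)/(1 − p₀).
PS = (0.83793 − 0.26545) / 0.73455 ≈ 0.7794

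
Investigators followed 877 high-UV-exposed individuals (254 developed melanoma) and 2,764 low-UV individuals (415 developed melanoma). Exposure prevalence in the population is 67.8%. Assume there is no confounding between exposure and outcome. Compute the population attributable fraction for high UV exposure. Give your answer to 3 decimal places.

PAF ≈ 0.386

p₁ = P(outcome | exposed) = 254/877 = 0.28962
p₀ = P(outcome | unexposed) = 415/2764 = 0.15014
Overall risk P(Y=1) = π·p₁ + (1−π)·p₀ = 0.678×0.28962 + 0.322×0.15014 = 0.24471.
Under exogeneity, PAF = [P(Y=1) − p₀] / P(Y=1).
PAF = (0.24471 − 0.15014) / 0.24471 ≈ 0.3864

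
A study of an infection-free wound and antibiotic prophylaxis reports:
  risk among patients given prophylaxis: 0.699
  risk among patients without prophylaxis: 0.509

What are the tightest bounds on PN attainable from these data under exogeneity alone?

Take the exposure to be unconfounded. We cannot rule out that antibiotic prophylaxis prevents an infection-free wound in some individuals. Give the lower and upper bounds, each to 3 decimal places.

Let p₁ = 0.699, p₀ = 0.509.
Under exogeneity alone the bounds on PN are max{0,(p₁−p₀)/p₁} ≤ PN ≤ min{1,(1−p₀)/p₁}.
  lower = (p₁ − p₀)/p₁ = 0.19 / 0.699 ≈ 0.2718
  upper = min{1, (1 − p₀)/p₁} = 0.491 / 0.699 ≈ 0.7024

0.272 ≤ PN ≤ 0.702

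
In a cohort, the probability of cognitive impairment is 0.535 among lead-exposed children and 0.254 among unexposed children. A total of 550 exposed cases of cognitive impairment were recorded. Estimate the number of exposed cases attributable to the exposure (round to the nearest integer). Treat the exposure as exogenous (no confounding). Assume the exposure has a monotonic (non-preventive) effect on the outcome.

Let p₁ = 0.535, p₀ = 0.254.
PN = (p₁ − p₀)/p₁ = (0.535 − 0.254) / 0.535 ≈ 0.52523.
Attributable cases ≈ PN × (exposed cases) = 0.52523 × 550 ≈ 288.88.

about 289 cases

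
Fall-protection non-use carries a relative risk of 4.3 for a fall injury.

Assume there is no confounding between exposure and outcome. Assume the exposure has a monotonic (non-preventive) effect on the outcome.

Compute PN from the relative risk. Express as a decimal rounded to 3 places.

Under exogeneity and monotonicity, PN = (RR − 1) / RR = 1 − 1/RR.
PN = (4.3 − 1) / 4.3 = 3.3 / 4.3 ≈ 0.7674

PN ≈ 0.767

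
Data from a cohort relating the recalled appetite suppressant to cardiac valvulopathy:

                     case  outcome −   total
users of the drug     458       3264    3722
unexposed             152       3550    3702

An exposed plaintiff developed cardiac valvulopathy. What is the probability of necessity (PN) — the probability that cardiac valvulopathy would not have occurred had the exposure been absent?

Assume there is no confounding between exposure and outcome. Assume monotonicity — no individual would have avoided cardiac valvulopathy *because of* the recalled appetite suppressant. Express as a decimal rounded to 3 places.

p₁ = P(outcome | exposed) = 458/3722 = 0.12305
p₀ = P(outcome | unexposed) = 152/3702 = 0.041059
Under exogeneity and monotonicity, PN = (p₁ − p₀)/p₁.
PN = (0.12305 − 0.041059) / 0.12305 ≈ 0.6663

PN ≈ 0.666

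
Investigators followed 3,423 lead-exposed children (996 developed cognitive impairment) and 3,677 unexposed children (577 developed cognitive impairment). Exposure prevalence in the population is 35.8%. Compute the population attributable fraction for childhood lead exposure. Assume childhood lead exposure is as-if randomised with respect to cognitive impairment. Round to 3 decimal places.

PAF ≈ 0.234

p₁ = P(outcome | exposed) = 996/3423 = 0.29097
p₀ = P(outcome | unexposed) = 577/3677 = 0.15692
Overall risk P(Y=1) = π·p₁ + (1−π)·p₀ = 0.358×0.29097 + 0.642×0.15692 = 0.20491.
Under exogeneity, PAF = [P(Y=1) − p₀] / P(Y=1).
PAF = (0.20491 − 0.15692) / 0.20491 ≈ 0.2342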